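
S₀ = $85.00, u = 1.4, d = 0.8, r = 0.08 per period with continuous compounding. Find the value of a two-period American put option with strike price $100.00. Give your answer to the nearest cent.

$16.61

Risk-neutral probability p = (e^0.08 − 0.8)/(1.4 − 0.8) = 0.2833/0.6000 = 0.4721
Terminal stock prices: S_uu = 166.6, S_ud = 95.2, S_dd = 54.4
Terminal payoffs (K − S): max(-66.6, 0) = 0, max(4.8, 0) = 4.8, max(45.6, 0) = 45.6
Node u (S = 119): continuation = e^(−0.08)·[0.4721·0.0000 + 0.5279·4.8000] = 2.3389; exercise value = 0.0000 ≤ continuation, so V_u = 2.3389
Node d (S = 68): continuation = e^(−0.08)·[0.4721·4.8000 + 0.5279·45.6000] = 24.3116; exercise value = 32.0000 > continuation, so V_d = 32.0000 (exercise)
Node 0 (S = 85): continuation = e^(−0.08)·[0.4721·2.3389 + 0.5279·32.0000] = 16.6121; exercise value = 15.0000 ≤ continuation, so V_0 = 16.6121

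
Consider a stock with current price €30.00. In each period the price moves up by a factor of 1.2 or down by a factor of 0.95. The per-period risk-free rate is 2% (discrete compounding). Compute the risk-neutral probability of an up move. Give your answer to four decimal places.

p = 0.2800

Risk-neutral probability p = (1 + 0.02 − 0.95)/(1.2 − 0.95) = 0.0700/0.2500 = 0.2800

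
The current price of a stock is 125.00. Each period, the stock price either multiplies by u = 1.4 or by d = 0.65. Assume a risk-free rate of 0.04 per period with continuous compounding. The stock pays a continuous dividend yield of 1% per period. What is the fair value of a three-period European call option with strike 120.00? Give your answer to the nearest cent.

Per-period risk-free factor R = e^0.04 = 1.0408; dividend-adjusted growth = e^(0.04−0.01) = 1.0305.
Risk-neutral probability p = (1.0305 − 0.65)/(1.4 − 0.65) = 0.3805/0.7500 = 0.5073
Terminal stock prices: S_uuu = 343, S_uud = 159.2, S_udd = 73.94, S_ddd = 34.33
Terminal payoffs (S − K): max(223, 0) = 223, max(39.25, 0) = 39.25, max(-46.06, 0) = 0, max(-85.67, 0) = 0
Node uu (S = 245): V_uu = e^(−0.04)·[0.5073·223.0000 + 0.4927·39.2500] = 127.2675
Node ud (S = 113.8): V_ud = e^(−0.04)·[0.5073·39.2500 + 0.4927·0.0000] = 19.1298
Node dd (S = 52.81): V_dd = e^(−0.04)·[0.5073·0.0000 + 0.4927·0.0000] = 0.0000
Node u (S = 175): V_u = e^(−0.04)·[0.5073·127.2675 + 0.4927·19.1298] = 71.0841
Node d (S = 81.25): V_d = e^(−0.04)·[0.5073·19.1298 + 0.4927·0.0000] = 9.3235
Node 0 (S = 125): V_0 = e^(−0.04)·[0.5073·71.0841 + 0.4927·9.3235] = 39.0589

39.06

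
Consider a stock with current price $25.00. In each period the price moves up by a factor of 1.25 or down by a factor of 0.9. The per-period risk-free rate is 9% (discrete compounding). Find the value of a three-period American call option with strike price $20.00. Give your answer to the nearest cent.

$9.69

Risk-neutral probability p = (1 + 0.09 − 0.9)/(1.25 − 0.9) = 0.1900/0.3500 = 0.5429
Terminal stock prices: S_uuu = 48.83, S_uud = 35.16, S_udd = 25.31, S_ddd = 18.23
Terminal payoffs (S − K): max(28.83, 0) = 28.83, max(15.16, 0) = 15.16, max(5.312, 0) = 5.312, max(-1.775, 0) = 0
Node uu (S = 39.06): continuation = 1/1.09·[0.5429·28.8281 + 0.4571·15.1562] = 20.7139; exercise value = 19.0625 ≤ continuation, so V_uu = 20.7139
Node ud (S = 28.12): continuation = 1/1.09·[0.5429·15.1562 + 0.4571·5.3125] = 9.7764; exercise value = 8.1250 ≤ continuation, so V_ud = 9.7764
Node dd (S = 20.25): continuation = 1/1.09·[0.5429·5.3125 + 0.4571·0.0000] = 2.6458; exercise value = 0.2500 ≤ continuation, so V_dd = 2.6458
Node u (S = 31.25): continuation = 1/1.09·[0.5429·20.7139 + 0.4571·9.7764] = 14.4164; exercise value = 11.2500 ≤ continuation, so V_u = 14.4164
Node d (S = 22.5): continuation = 1/1.09·[0.5429·9.7764 + 0.4571·2.6458] = 5.9786; exercise value = 2.5000 ≤ continuation, so V_d = 5.9786
Node 0 (S = 25): continuation = 1/1.09·[0.5429·14.4164 + 0.4571·5.9786] = 9.6873; exercise value = 5.0000 ≤ continuation, so V_0 = 9.6873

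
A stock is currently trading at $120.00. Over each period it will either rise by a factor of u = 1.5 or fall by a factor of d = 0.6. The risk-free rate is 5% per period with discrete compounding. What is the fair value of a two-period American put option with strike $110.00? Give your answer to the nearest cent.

Risk-neutral probability p = (1 + 0.05 − 0.6)/(1.5 − 0.6) = 0.4500/0.9000 = 0.5000
Terminal stock prices: S_uu = 270, S_ud = 108, S_dd = 43.2
Terminal payoffs (K − S): max(-160, 0) = 0, max(2, 0) = 2, max(66.8, 0) = 66.8
Node u (S = 180): continuation = 1/1.05·[0.5000·0.0000 + 0.5000·2.0000] = 0.9524; exercise value = 0.0000 ≤ continuation, so V_u = 0.9524
Node d (S = 72): continuation = 1/1.05·[0.5000·2.0000 + 0.5000·66.8000] = 32.7619; exercise value = 38.0000 > continuation, so V_d = 38.0000 (exercise)
Node 0 (S = 120): continuation = 1/1.05·[0.5000·0.9524 + 0.5000·38.0000] = 18.5488; exercise value = 0.0000 ≤ continuation, so V_0 = 18.5488

$18.55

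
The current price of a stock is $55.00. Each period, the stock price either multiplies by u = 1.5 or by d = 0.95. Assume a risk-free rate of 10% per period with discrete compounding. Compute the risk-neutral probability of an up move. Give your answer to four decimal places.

Risk-neutral probability p = (1 + 0.1 − 0.95)/(1.5 − 0.95) = 0.1500/0.5500 = 0.2727

p = 0.2727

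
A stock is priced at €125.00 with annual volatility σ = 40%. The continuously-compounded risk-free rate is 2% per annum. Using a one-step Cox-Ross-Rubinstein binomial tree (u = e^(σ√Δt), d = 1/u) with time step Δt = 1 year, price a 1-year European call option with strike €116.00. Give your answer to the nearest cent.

CRR parameters: u = e^(σ√Δt) = e^(0.4·√1) = 1.4918, d = 1/u = 0.6703
Per-period rate: rΔt = 0.02·1 = 0.02, so R = e^0.02 = 1.0202
Risk-neutral probability p = (e^0.02 − 0.6703)/(1.4918 − 0.6703) = 0.3499/0.8215 = 0.4259
Terminal stock prices: S_u = 186.5, S_d = 83.79
Terminal payoffs (S − K): max(70.48, 0) = 70.48, max(-32.21, 0) = 0
Node 0 (S = 125): V_0 = e^(−0.02)·[0.4259·70.4781 + 0.5741·0.0000] = 29.4225

€29.42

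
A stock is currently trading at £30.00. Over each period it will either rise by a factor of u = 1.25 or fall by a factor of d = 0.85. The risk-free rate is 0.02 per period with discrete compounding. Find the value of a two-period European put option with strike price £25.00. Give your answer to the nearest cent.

Risk-neutral probability p = (1 + 0.02 − 0.85)/(1.25 − 0.85) = 0.1700/0.4000 = 0.4250
Terminal stock prices: S_uu = 46.88, S_ud = 31.88, S_dd = 21.67
Terminal payoffs (K − S): max(-21.88, 0) = 0, max(-6.875, 0) = 0, max(3.325, 0) = 3.325
Node u (S = 37.5): V_u = 1/1.02·[0.4250·0.0000 + 0.5750·0.0000] = 0.0000
Node d (S = 25.5): V_d = 1/1.02·[0.4250·0.0000 + 0.5750·3.3250] = 1.8744
Node 0 (S = 30): V_0 = 1/1.02·[0.4250·0.0000 + 0.5750·1.8744] = 1.0566

£1.06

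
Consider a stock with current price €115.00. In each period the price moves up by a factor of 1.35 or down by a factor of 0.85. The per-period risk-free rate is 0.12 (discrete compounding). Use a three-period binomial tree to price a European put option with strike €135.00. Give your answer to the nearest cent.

€10.03

Risk-neutral probability p = (1 + 0.12 − 0.85)/(1.35 − 0.85) = 0.2700/0.5000 = 0.5400
Terminal stock prices: S_uuu = 282.9, S_uud = 178.1, S_udd = 112.2, S_ddd = 70.62
Terminal payoffs (K − S): max(-147.9, 0) = 0, max(-43.15, 0) = 0, max(22.83, 0) = 22.83, max(64.38, 0) = 64.38
Node uu (S = 209.6): V_uu = 1/1.12·[0.5400·0.0000 + 0.4600·0.0000] = 0.0000
Node ud (S = 132): V_ud = 1/1.12·[0.5400·0.0000 + 0.4600·22.8319] = 9.3774
Node dd (S = 83.09): V_dd = 1/1.12·[0.5400·22.8319 + 0.4600·64.3756] = 37.4482
Node u (S = 155.2): V_u = 1/1.12·[0.5400·0.0000 + 0.4600·9.3774] = 3.8514
Node d (S = 97.75): V_d = 1/1.12·[0.5400·9.3774 + 0.4600·37.4482] = 19.9018
Node 0 (S = 115): V_0 = 1/1.12·[0.5400·3.8514 + 0.4600·19.9018] = 10.0309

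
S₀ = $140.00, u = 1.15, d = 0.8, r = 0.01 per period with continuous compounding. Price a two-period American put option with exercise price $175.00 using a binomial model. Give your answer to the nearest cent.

$35.81

Risk-neutral probability p = (e^0.01 − 0.8)/(1.15 − 0.8) = 0.2101/0.3500 = 0.6001
Terminal stock prices: S_uu = 185.1, S_ud = 128.8, S_dd = 89.6
Terminal payoffs (K − S): max(-10.15, 0) = 0, max(46.2, 0) = 46.2, max(85.4, 0) = 85.4
Node u (S = 161): continuation = e^(−0.01)·[0.6001·0.0000 + 0.3999·46.2000] = 18.2896; exercise value = 14.0000 ≤ continuation, so V_u = 18.2896
Node d (S = 112): continuation = e^(−0.01)·[0.6001·46.2000 + 0.3999·85.4000] = 61.2587; exercise value = 63.0000 > continuation, so V_d = 63.0000 (exercise)
Node 0 (S = 140): continuation = e^(−0.01)·[0.6001·18.2896 + 0.3999·63.0000] = 35.8075; exercise value = 35.0000 ≤ continuation, so V_0 = 35.8075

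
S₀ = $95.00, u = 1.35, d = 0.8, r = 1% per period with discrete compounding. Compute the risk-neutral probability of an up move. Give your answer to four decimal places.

Risk-neutral probability p = (1 + 0.01 − 0.8)/(1.35 − 0.8) = 0.2100/0.5500 = 0.3818

p = 0.3818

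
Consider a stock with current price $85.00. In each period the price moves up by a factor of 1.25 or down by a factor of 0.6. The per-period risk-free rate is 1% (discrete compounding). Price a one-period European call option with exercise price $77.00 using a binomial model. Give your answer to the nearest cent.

Risk-neutral probability p = (1 + 0.01 − 0.6)/(1.25 − 0.6) = 0.4100/0.6500 = 0.6308
Terminal stock prices: S_u = 106.2, S_d = 51
Terminal payoffs (S − K): max(29.25, 0) = 29.25, max(-26, 0) = 0
Node 0 (S = 85): V_0 = 1/1.01·[0.6308·29.2500 + 0.3692·0.0000] = 18.2673

$18.27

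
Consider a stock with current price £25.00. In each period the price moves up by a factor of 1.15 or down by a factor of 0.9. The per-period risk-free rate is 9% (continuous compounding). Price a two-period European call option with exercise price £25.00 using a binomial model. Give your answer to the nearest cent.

Risk-neutral probability p = (e^0.09 − 0.9)/(1.15 − 0.9) = 0.1942/0.2500 = 0.7767
Terminal stock prices: S_uu = 33.06, S_ud = 25.87, S_dd = 20.25
Terminal payoffs (S − K): max(8.062, 0) = 8.062, max(0.875, 0) = 0.875, max(-4.75, 0) = 0
Node u (S = 28.75): V_u = e^(−0.09)·[0.7767·8.0625 + 0.2233·0.8750] = 5.9017
Node d (S = 22.5): V_d = e^(−0.09)·[0.7767·0.8750 + 0.2233·0.0000] = 0.6211
Node 0 (S = 25): V_0 = e^(−0.09)·[0.7767·5.9017 + 0.2233·0.6211] = 4.3161

£4.32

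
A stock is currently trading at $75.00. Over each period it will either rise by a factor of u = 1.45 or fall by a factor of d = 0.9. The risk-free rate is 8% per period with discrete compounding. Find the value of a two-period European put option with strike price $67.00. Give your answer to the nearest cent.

$2.42

Risk-neutral probability p = (1 + 0.08 − 0.9)/(1.45 − 0.9) = 0.1800/0.5500 = 0.3273
Terminal stock prices: S_uu = 157.7, S_ud = 97.88, S_dd = 60.75
Terminal payoffs (K − S): max(-90.69, 0) = 0, max(-30.88, 0) = 0, max(6.25, 0) = 6.25
Node u (S = 108.8): V_u = 1/1.08·[0.3273·0.0000 + 0.6727·0.0000] = 0.0000
Node d (S = 67.5): V_d = 1/1.08·[0.3273·0.0000 + 0.6727·6.2500] = 3.8931
Node 0 (S = 75): V_0 = 1/1.08·[0.3273·0.0000 + 0.6727·3.8931] = 2.4250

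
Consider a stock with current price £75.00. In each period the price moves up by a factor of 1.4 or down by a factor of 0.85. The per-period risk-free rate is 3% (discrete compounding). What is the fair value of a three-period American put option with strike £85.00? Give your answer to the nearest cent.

£15.62

Risk-neutral probability p = (1 + 0.03 − 0.85)/(1.4 − 0.85) = 0.1800/0.5500 = 0.3273
Terminal stock prices: S_uuu = 205.8, S_uud = 124.9, S_udd = 75.86, S_ddd = 46.06
Terminal payoffs (K − S): max(-120.8, 0) = 0, max(-39.95, 0) = 0, max(9.138, 0) = 9.138, max(38.94, 0) = 38.94
Node uu (S = 147): continuation = 1/1.03·[0.3273·0.0000 + 0.6727·0.0000] = 0.0000; exercise value = 0.0000 ≤ continuation, so V_uu = 0.0000
Node ud (S = 89.25): continuation = 1/1.03·[0.3273·0.0000 + 0.6727·9.1375] = 5.9680; exercise value = 0.0000 ≤ continuation, so V_ud = 5.9680
Node dd (S = 54.19): continuation = 1/1.03·[0.3273·9.1375 + 0.6727·38.9406] = 28.3368; exercise value = 30.8125 > continuation, so V_dd = 30.8125 (exercise)
Node u (S = 105): continuation = 1/1.03·[0.3273·0.0000 + 0.6727·5.9680] = 3.8979; exercise value = 0.0000 ≤ continuation, so V_u = 3.8979
Node d (S = 63.75): continuation = 1/1.03·[0.3273·5.9680 + 0.6727·30.8125] = 22.0209; exercise value = 21.2500 ≤ continuation, so V_d = 22.0209
Node 0 (S = 75): continuation = 1/1.03·[0.3273·3.8979 + 0.6727·22.0209] = 15.6211; exercise value = 10.0000 ≤ continuation, so V_0 = 15.6211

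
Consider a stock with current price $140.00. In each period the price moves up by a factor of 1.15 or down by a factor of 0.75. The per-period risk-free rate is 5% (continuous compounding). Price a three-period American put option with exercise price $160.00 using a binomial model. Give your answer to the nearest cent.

Risk-neutral probability p = (e^0.05 − 0.75)/(1.15 − 0.75) = 0.3013/0.4000 = 0.7532
Terminal stock prices: S_uuu = 212.9, S_uud = 138.9, S_udd = 90.56, S_ddd = 59.06
Terminal payoffs (K − S): max(-52.92, 0) = 0, max(21.14, 0) = 21.14, max(69.44, 0) = 69.44, max(100.9, 0) = 100.9
Node uu (S = 185.1): continuation = e^(−0.05)·[0.7532·0.0000 + 0.2468·21.1375] = 4.9628; exercise value = 0.0000 ≤ continuation, so V_uu = 4.9628
Node ud (S = 120.8): continuation = e^(−0.05)·[0.7532·21.1375 + 0.2468·69.4375] = 31.4467; exercise value = 39.2500 > continuation, so V_ud = 39.2500 (exercise)
Node dd (S = 78.75): continuation = e^(−0.05)·[0.7532·69.4375 + 0.2468·100.9375] = 73.4467; exercise value = 81.2500 > continuation, so V_dd = 81.2500 (exercise)
Node u (S = 161): continuation = e^(−0.05)·[0.7532·4.9628 + 0.2468·39.2500] = 12.7708; exercise value = 0.0000 ≤ continuation, so V_u = 12.7708
Node d (S = 105): continuation = e^(−0.05)·[0.7532·39.2500 + 0.2468·81.2500] = 47.1967; exercise value = 55.0000 > continuation, so V_d = 55.0000 (exercise)
Node 0 (S = 140): continuation = e^(−0.05)·[0.7532·12.7708 + 0.2468·55.0000] = 22.0628; exercise value = 20.0000 ≤ continuation, so V_0 = 22.0628

$22.06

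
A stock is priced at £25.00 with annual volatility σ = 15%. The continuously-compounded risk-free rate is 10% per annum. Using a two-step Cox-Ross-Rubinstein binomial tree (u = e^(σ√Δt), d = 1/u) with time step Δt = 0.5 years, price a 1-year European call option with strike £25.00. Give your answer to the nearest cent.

CRR parameters: u = e^(σ√Δt) = e^(0.15·√0.5) = 1.1119, d = 1/u = 0.8994
Per-period rate: rΔt = 0.1·0.5 = 0.05, so R = e^0.05 = 1.0513
Risk-neutral probability p = (e^0.05 − 0.8994)/(1.1119 − 0.8994) = 0.1519/0.2125 = 0.7148
Terminal stock prices: S_uu = 30.91, S_ud = 25, S_dd = 20.22
Terminal payoffs (S − K): max(5.908, 0) = 5.908, max(0, 0) = 0, max(-4.779, 0) = 0
Node u (S = 27.8): V_u = e^(−0.05)·[0.7148·5.9078 + 0.2852·0.0000] = 4.0166
Node d (S = 22.48): V_d = e^(−0.05)·[0.7148·0.0000 + 0.2852·0.0000] = 0.0000
Node 0 (S = 25): V_0 = e^(−0.05)·[0.7148·4.0166 + 0.2852·0.0000] = 2.7309

£2.73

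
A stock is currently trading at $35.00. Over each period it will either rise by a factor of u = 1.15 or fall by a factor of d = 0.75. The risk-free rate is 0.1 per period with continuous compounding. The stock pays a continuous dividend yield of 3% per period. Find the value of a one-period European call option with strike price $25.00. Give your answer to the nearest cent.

Per-period risk-free factor R = e^0.1 = 1.1052; dividend-adjusted growth = e^(0.1−0.03) = 1.0725.
Risk-neutral probability p = (1.0725 − 0.75)/(1.15 − 0.75) = 0.3225/0.4000 = 0.8063
Terminal stock prices: S_u = 40.25, S_d = 26.25
Terminal payoffs (S − K): max(15.25, 0) = 15.25, max(1.25, 0) = 1.25
Node 0 (S = 35): V_0 = e^(−0.1)·[0.8063·15.2500 + 0.1937·1.2500] = 11.3447

$11.34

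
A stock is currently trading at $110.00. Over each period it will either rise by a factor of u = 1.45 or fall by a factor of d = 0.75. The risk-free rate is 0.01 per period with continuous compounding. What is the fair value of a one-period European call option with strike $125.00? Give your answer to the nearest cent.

$12.69

Risk-neutral probability p = (e^0.01 − 0.75)/(1.45 − 0.75) = 0.2601/0.7000 = 0.3715
Terminal stock prices: S_u = 159.5, S_d = 82.5
Terminal payoffs (S − K): max(34.5, 0) = 34.5, max(-42.5, 0) = 0
Node 0 (S = 110): V_0 = e^(−0.01)·[0.3715·34.5000 + 0.6285·0.0000] = 12.6892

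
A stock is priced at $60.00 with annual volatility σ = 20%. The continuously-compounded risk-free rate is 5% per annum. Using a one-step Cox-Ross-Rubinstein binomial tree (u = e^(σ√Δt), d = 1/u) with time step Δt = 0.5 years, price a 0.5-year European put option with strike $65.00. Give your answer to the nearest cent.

CRR parameters: u = e^(σ√Δt) = e^(0.2·√0.5) = 1.1519, d = 1/u = 0.8681
Per-period rate: rΔt = 0.05·0.5 = 0.025, so R = e^0.025 = 1.0253
Risk-neutral probability p = (e^0.025 − 0.8681)/(1.1519 − 0.8681) = 0.1572/0.2838 = 0.5539
Terminal stock prices: S_u = 69.11, S_d = 52.09
Terminal payoffs (K − S): max(-4.115, 0) = 0, max(12.91, 0) = 12.91
Node 0 (S = 60): V_0 = e^(−0.025)·[0.5539·0.0000 + 0.4461·12.9126] = 5.6180

$5.62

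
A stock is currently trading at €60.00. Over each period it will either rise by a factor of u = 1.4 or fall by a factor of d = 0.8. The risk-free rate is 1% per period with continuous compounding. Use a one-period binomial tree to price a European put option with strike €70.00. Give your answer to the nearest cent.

€14.16

Risk-neutral probability p = (e^0.01 − 0.8)/(1.4 − 0.8) = 0.2101/0.6000 = 0.3501
Terminal stock prices: S_u = 84, S_d = 48
Terminal payoffs (K − S): max(-14, 0) = 0, max(22, 0) = 22
Node 0 (S = 60): V_0 = e^(−0.01)·[0.3501·0.0000 + 0.6499·22.0000] = 14.1559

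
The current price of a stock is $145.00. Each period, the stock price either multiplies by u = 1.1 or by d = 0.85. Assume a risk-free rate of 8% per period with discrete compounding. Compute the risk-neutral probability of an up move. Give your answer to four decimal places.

Risk-neutral probability p = (1 + 0.08 − 0.85)/(1.1 − 0.85) = 0.2300/0.2500 = 0.9200

p = 0.9200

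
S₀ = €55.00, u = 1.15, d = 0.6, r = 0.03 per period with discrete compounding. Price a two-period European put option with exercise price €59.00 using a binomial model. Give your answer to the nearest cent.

€8.53

Risk-neutral probability p = (1 + 0.03 − 0.6)/(1.15 − 0.6) = 0.4300/0.5500 = 0.7818
Terminal stock prices: S_uu = 72.74, S_ud = 37.95, S_dd = 19.8
Terminal payoffs (K − S): max(-13.74, 0) = 0, max(21.05, 0) = 21.05, max(39.2, 0) = 39.2
Node u (S = 63.25): V_u = 1/1.03·[0.7818·0.0000 + 0.2182·21.0500] = 4.4590
Node d (S = 33): V_d = 1/1.03·[0.7818·21.0500 + 0.2182·39.2000] = 24.2816
Node 0 (S = 55): V_0 = 1/1.03·[0.7818·4.4590 + 0.2182·24.2816] = 8.5280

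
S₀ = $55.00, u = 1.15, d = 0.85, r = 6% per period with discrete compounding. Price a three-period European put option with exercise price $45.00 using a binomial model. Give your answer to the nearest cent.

Risk-neutral probability p = (1 + 0.06 − 0.85)/(1.15 − 0.85) = 0.2100/0.3000 = 0.7000
Terminal stock prices: S_uuu = 83.65, S_uud = 61.83, S_udd = 45.7, S_ddd = 33.78
Terminal payoffs (K − S): max(-38.65, 0) = 0, max(-16.83, 0) = 0, max(-0.6981, 0) = 0, max(11.22, 0) = 11.22
Node uu (S = 72.74): V_uu = 1/1.06·[0.7000·0.0000 + 0.3000·0.0000] = 0.0000
Node ud (S = 53.76): V_ud = 1/1.06·[0.7000·0.0000 + 0.3000·0.0000] = 0.0000
Node dd (S = 39.74): V_dd = 1/1.06·[0.7000·0.0000 + 0.3000·11.2231] = 3.1764
Node u (S = 63.25): V_u = 1/1.06·[0.7000·0.0000 + 0.3000·0.0000] = 0.0000
Node d (S = 46.75): V_d = 1/1.06·[0.7000·0.0000 + 0.3000·3.1764] = 0.8990
Node 0 (S = 55): V_0 = 1/1.06·[0.7000·0.0000 + 0.3000·0.8990] = 0.2544

$0.25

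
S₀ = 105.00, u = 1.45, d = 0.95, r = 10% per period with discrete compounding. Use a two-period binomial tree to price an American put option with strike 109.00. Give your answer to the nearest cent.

5.89

Risk-neutral probability p = (1 + 0.1 − 0.95)/(1.45 − 0.95) = 0.1500/0.5000 = 0.3000
Terminal stock prices: S_uu = 220.8, S_ud = 144.6, S_dd = 94.76
Terminal payoffs (K − S): max(-111.8, 0) = 0, max(-35.64, 0) = 0, max(14.24, 0) = 14.24
Node u (S = 152.2): continuation = 1/1.1·[0.3000·0.0000 + 0.7000·0.0000] = 0.0000; exercise value = 0.0000 ≤ continuation, so V_u = 0.0000
Node d (S = 99.75): continuation = 1/1.1·[0.3000·0.0000 + 0.7000·14.2375] = 9.0602; exercise value = 9.2500 > continuation, so V_d = 9.2500 (exercise)
Node 0 (S = 105): continuation = 1/1.1·[0.3000·0.0000 + 0.7000·9.2500] = 5.8864; exercise value = 4.0000 ≤ continuation, so V_0 = 5.8864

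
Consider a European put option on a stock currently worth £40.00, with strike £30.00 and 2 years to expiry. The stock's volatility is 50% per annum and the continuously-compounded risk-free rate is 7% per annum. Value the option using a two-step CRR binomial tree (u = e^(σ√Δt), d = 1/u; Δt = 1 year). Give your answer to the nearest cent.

£4.06

CRR parameters: u = e^(σ√Δt) = e^(0.5·√1) = 1.6487, d = 1/u = 0.6065
Per-period rate: rΔt = 0.07·1 = 0.07, so R = e^0.07 = 1.0725
Risk-neutral probability p = (e^0.07 − 0.6065)/(1.6487 − 0.6065) = 0.4660/1.0422 = 0.4471
Terminal stock prices: S_uu = 108.7, S_ud = 40, S_dd = 14.72
Terminal payoffs (K − S): max(-78.73, 0) = 0, max(-10, 0) = 0, max(15.28, 0) = 15.28
Node u (S = 65.95): V_u = e^(−0.07)·[0.4471·0.0000 + 0.5529·0.0000] = 0.0000
Node d (S = 24.26): V_d = e^(−0.07)·[0.4471·0.0000 + 0.5529·15.2848] = 7.8794
Node 0 (S = 40): V_0 = e^(−0.07)·[0.4471·0.0000 + 0.5529·7.8794] = 4.0619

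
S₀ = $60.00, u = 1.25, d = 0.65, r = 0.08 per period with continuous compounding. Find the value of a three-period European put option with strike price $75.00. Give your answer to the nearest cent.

Risk-neutral probability p = (e^0.08 − 0.65)/(1.25 − 0.65) = 0.4333/0.6000 = 0.7221
Terminal stock prices: S_uuu = 117.2, S_uud = 60.94, S_udd = 31.69, S_ddd = 16.48
Terminal payoffs (K − S): max(-42.19, 0) = 0, max(14.06, 0) = 14.06, max(43.31, 0) = 43.31, max(58.52, 0) = 58.52
Node uu (S = 93.75): V_uu = e^(−0.08)·[0.7221·0.0000 + 0.2779·14.0625] = 3.6069
Node ud (S = 48.75): V_ud = e^(−0.08)·[0.7221·14.0625 + 0.2779·43.3125] = 20.4837
Node dd (S = 25.35): V_dd = e^(−0.08)·[0.7221·43.3125 + 0.2779·58.5225] = 43.8837
Node u (S = 75): V_u = e^(−0.08)·[0.7221·3.6069 + 0.2779·20.4837] = 7.6584
Node d (S = 39): V_d = e^(−0.08)·[0.7221·20.4837 + 0.2779·43.8837] = 24.9108
Node 0 (S = 60): V_0 = e^(−0.08)·[0.7221·7.6584 + 0.2779·24.9108] = 11.4947

$11.49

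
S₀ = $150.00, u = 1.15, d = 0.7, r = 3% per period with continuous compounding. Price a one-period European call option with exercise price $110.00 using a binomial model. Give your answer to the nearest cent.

$44.54

Risk-neutral probability p = (e^0.03 − 0.7)/(1.15 − 0.7) = 0.3305/0.4500 = 0.7343
Terminal stock prices: S_u = 172.5, S_d = 105
Terminal payoffs (S − K): max(62.5, 0) = 62.5, max(-5, 0) = 0
Node 0 (S = 150): V_0 = e^(−0.03)·[0.7343·62.5000 + 0.2657·0.0000] = 44.5400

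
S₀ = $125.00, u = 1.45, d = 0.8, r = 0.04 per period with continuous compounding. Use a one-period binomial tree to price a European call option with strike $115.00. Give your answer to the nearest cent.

$23.58

Risk-neutral probability p = (e^0.04 − 0.8)/(1.45 − 0.8) = 0.2408/0.6500 = 0.3705
Terminal stock prices: S_u = 181.2, S_d = 100
Terminal payoffs (S − K): max(66.25, 0) = 66.25, max(-15, 0) = 0
Node 0 (S = 125): V_0 = e^(−0.04)·[0.3705·66.2500 + 0.6295·0.0000] = 23.5818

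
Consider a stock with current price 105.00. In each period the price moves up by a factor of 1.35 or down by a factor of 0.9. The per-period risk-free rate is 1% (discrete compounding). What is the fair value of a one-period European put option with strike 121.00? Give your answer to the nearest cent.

Risk-neutral probability p = (1 + 0.01 − 0.9)/(1.35 − 0.9) = 0.1100/0.4500 = 0.2444
Terminal stock prices: S_u = 141.8, S_d = 94.5
Terminal payoffs (K − S): max(-20.75, 0) = 0, max(26.5, 0) = 26.5
Node 0 (S = 105): V_0 = 1/1.01·[0.2444·0.0000 + 0.7556·26.5000] = 19.8240

19.82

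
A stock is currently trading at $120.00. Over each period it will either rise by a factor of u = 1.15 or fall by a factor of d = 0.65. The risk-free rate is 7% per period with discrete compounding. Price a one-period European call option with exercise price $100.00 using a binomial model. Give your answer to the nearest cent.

$29.83

Risk-neutral probability p = (1 + 0.07 − 0.65)/(1.15 − 0.65) = 0.4200/0.5000 = 0.8400
Terminal stock prices: S_u = 138, S_d = 78
Terminal payoffs (S − K): max(38, 0) = 38, max(-22, 0) = 0
Node 0 (S = 120): V_0 = 1/1.07·[0.8400·38.0000 + 0.1600·0.0000] = 29.8318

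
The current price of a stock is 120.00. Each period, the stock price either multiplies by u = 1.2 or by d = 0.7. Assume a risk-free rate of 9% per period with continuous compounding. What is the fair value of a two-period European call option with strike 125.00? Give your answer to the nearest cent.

24.81

Risk-neutral probability p = (e^0.09 − 0.7)/(1.2 − 0.7) = 0.3942/0.5000 = 0.7883
Terminal stock prices: S_uu = 172.8, S_ud = 100.8, S_dd = 58.8
Terminal payoffs (S − K): max(47.8, 0) = 47.8, max(-24.2, 0) = 0, max(-66.2, 0) = 0
Node u (S = 144): V_u = e^(−0.09)·[0.7883·47.8000 + 0.2117·0.0000] = 34.4397
Node d (S = 84): V_d = e^(−0.09)·[0.7883·0.0000 + 0.2117·0.0000] = 0.0000
Node 0 (S = 120): V_0 = e^(−0.09)·[0.7883·34.4397 + 0.2117·0.0000] = 24.8137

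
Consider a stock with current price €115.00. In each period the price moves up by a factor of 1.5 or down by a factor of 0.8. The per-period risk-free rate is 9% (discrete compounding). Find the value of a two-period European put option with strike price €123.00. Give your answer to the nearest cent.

€14.26

Risk-neutral probability p = (1 + 0.09 − 0.8)/(1.5 − 0.8) = 0.2900/0.7000 = 0.4143
Terminal stock prices: S_uu = 258.8, S_ud = 138, S_dd = 73.6
Terminal payoffs (K − S): max(-135.8, 0) = 0, max(-15, 0) = 0, max(49.4, 0) = 49.4
Node u (S = 172.5): V_u = 1/1.09·[0.4143·0.0000 + 0.5857·0.0000] = 0.0000
Node d (S = 92): V_d = 1/1.09·[0.4143·0.0000 + 0.5857·49.4000] = 26.5452
Node 0 (S = 115): V_0 = 1/1.09·[0.4143·0.0000 + 0.5857·26.5452] = 14.2641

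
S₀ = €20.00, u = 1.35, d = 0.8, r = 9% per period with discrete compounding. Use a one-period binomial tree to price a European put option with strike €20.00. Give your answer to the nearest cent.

Risk-neutral probability p = (1 + 0.09 − 0.8)/(1.35 − 0.8) = 0.2900/0.5500 = 0.5273
Terminal stock prices: S_u = 27, S_d = 16
Terminal payoffs (K − S): max(-7, 0) = 0, max(4, 0) = 4
Node 0 (S = 20): V_0 = 1/1.09·[0.5273·0.0000 + 0.4727·4.0000] = 1.7348

€1.73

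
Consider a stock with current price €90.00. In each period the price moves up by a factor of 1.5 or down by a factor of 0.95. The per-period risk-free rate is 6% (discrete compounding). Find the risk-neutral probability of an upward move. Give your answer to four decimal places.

Risk-neutral probability p = (1 + 0.06 − 0.95)/(1.5 − 0.95) = 0.1100/0.5500 = 0.2000

p = 0.2000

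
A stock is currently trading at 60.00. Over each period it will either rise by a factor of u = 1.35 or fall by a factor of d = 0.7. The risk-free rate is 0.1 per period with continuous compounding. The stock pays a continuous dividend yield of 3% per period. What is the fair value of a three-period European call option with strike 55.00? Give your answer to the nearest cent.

19.63

Per-period risk-free factor R = e^0.1 = 1.1052; dividend-adjusted growth = e^(0.1−0.03) = 1.0725.
Risk-neutral probability p = (1.0725 − 0.7)/(1.35 − 0.7) = 0.3725/0.6500 = 0.5731
Terminal stock prices: S_uuu = 147.6, S_uud = 76.55, S_udd = 39.69, S_ddd = 20.58
Terminal payoffs (S − K): max(92.62, 0) = 92.62, max(21.55, 0) = 21.55, max(-15.31, 0) = 0, max(-34.42, 0) = 0
Node uu (S = 109.4): V_uu = e^(−0.1)·[0.5731·92.6225 + 0.4269·21.5450] = 56.3522
Node ud (S = 56.7): V_ud = e^(−0.1)·[0.5731·21.5450 + 0.4269·0.0000] = 11.1722
Node dd (S = 29.4): V_dd = e^(−0.1)·[0.5731·0.0000 + 0.4269·0.0000] = 0.0000
Node u (S = 81): V_u = e^(−0.1)·[0.5731·56.3522 + 0.4269·11.1722] = 33.5372
Node d (S = 42): V_d = e^(−0.1)·[0.5731·11.1722 + 0.4269·0.0000] = 5.7934
Node 0 (S = 60): V_0 = e^(−0.1)·[0.5731·33.5372 + 0.4269·5.7934] = 19.6287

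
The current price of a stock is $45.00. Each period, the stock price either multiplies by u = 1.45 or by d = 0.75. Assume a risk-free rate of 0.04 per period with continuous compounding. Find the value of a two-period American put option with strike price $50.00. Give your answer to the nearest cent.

$9.36

Risk-neutral probability p = (e^0.04 − 0.75)/(1.45 − 0.75) = 0.2908/0.7000 = 0.4154
Terminal stock prices: S_uu = 94.61, S_ud = 48.94, S_dd = 25.31
Terminal payoffs (K − S): max(-44.61, 0) = 0, max(1.062, 0) = 1.062, max(24.69, 0) = 24.69
Node u (S = 65.25): continuation = e^(−0.04)·[0.4154·0.0000 + 0.5846·1.0625] = 0.5967; exercise value = 0.0000 ≤ continuation, so V_u = 0.5967
Node d (S = 33.75): continuation = e^(−0.04)·[0.4154·1.0625 + 0.5846·24.6875] = 14.2895; exercise value = 16.2500 > continuation, so V_d = 16.2500 (exercise)
Node 0 (S = 45): continuation = e^(−0.04)·[0.4154·0.5967 + 0.5846·16.2500] = 9.3648; exercise value = 5.0000 ≤ continuation, so V_0 = 9.3648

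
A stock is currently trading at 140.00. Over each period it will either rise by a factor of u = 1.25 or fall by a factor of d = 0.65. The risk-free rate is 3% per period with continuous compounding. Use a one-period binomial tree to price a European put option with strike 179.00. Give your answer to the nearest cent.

Risk-neutral probability p = (e^0.03 − 0.65)/(1.25 − 0.65) = 0.3805/0.6000 = 0.6341
Terminal stock prices: S_u = 175, S_d = 91
Terminal payoffs (K − S): max(4, 0) = 4, max(88, 0) = 88
Node 0 (S = 140): V_0 = e^(−0.03)·[0.6341·4.0000 + 0.3659·88.0000] = 33.7098

33.71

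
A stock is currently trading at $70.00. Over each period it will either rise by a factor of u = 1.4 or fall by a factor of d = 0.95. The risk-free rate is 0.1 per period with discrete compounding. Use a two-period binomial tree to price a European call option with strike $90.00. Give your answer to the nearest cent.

$5.47

Risk-neutral probability p = (1 + 0.1 − 0.95)/(1.4 − 0.95) = 0.1500/0.4500 = 0.3333
Terminal stock prices: S_uu = 137.2, S_ud = 93.1, S_dd = 63.17
Terminal payoffs (S − K): max(47.2, 0) = 47.2, max(3.1, 0) = 3.1, max(-26.83, 0) = 0
Node u (S = 98): V_u = 1/1.1·[0.3333·47.2000 + 0.6667·3.1000] = 16.1818
Node d (S = 66.5): V_d = 1/1.1·[0.3333·3.1000 + 0.6667·0.0000] = 0.9394
Node 0 (S = 70): V_0 = 1/1.1·[0.3333·16.1818 + 0.6667·0.9394] = 5.4729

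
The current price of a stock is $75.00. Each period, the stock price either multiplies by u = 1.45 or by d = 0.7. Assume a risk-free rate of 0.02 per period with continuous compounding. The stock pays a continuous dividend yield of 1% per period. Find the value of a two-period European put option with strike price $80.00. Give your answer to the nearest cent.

$16.10

Per-period risk-free factor R = e^0.02 = 1.0202; dividend-adjusted growth = e^(0.02−0.01) = 1.0101.
Risk-neutral probability p = (1.0101 − 0.7)/(1.45 − 0.7) = 0.3101/0.7500 = 0.4134
Terminal stock prices: S_uu = 157.7, S_ud = 76.12, S_dd = 36.75
Terminal payoffs (K − S): max(-77.69, 0) = 0, max(3.875, 0) = 3.875, max(43.25, 0) = 43.25
Node u (S = 108.8): V_u = e^(−0.02)·[0.4134·0.0000 + 0.5866·3.8750] = 2.2281
Node d (S = 52.5): V_d = e^(−0.02)·[0.4134·3.8750 + 0.5866·43.2500] = 26.4383
Node 0 (S = 75): V_0 = e^(−0.02)·[0.4134·2.2281 + 0.5866·26.4383] = 16.1044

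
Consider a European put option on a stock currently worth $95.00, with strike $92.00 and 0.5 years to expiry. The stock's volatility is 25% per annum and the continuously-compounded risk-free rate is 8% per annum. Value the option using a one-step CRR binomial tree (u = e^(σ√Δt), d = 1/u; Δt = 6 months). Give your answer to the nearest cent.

CRR parameters: u = e^(σ√Δt) = e^(0.25·√0.5) = 1.1934, d = 1/u = 0.8380
Per-period rate: rΔt = 0.08·0.5 = 0.04, so R = e^0.04 = 1.0408
Risk-neutral probability p = (e^0.04 − 0.8380)/(1.1934 − 0.8380) = 0.2028/0.3554 = 0.5708
Terminal stock prices: S_u = 113.4, S_d = 79.61
Terminal payoffs (K − S): max(-21.37, 0) = 0, max(12.39, 0) = 12.39
Node 0 (S = 95): V_0 = e^(−0.04)·[0.5708·0.0000 + 0.4292·12.3931] = 5.1111

$5.11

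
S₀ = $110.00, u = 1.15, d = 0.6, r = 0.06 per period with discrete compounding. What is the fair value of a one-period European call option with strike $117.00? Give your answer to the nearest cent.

Risk-neutral probability p = (1 + 0.06 − 0.6)/(1.15 − 0.6) = 0.4600/0.5500 = 0.8364
Terminal stock prices: S_u = 126.5, S_d = 66
Terminal payoffs (S − K): max(9.5, 0) = 9.5, max(-51, 0) = 0
Node 0 (S = 110): V_0 = 1/1.06·[0.8364·9.5000 + 0.1636·0.0000] = 7.4957

$7.50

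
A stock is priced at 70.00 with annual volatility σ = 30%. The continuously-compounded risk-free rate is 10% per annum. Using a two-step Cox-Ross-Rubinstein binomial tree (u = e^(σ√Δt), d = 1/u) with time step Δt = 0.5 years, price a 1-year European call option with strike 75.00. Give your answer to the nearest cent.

CRR parameters: u = e^(σ√Δt) = e^(0.3·√0.5) = 1.2363, d = 1/u = 0.8089
Per-period rate: rΔt = 0.1·0.5 = 0.05, so R = e^0.05 = 1.0513
Risk-neutral probability p = (e^0.05 − 0.8089)/(1.2363 − 0.8089) = 0.2424/0.4275 = 0.5671
Terminal stock prices: S_uu = 107, S_ud = 70, S_dd = 45.8
Terminal payoffs (S − K): max(31.99, 0) = 31.99, max(-5, 0) = 0, max(-29.2, 0) = 0
Node u (S = 86.54): V_u = e^(−0.05)·[0.5671·31.9926 + 0.4329·0.0000] = 17.2585
Node d (S = 56.62): V_d = e^(−0.05)·[0.5671·0.0000 + 0.4329·0.0000] = 0.0000
Node 0 (S = 70): V_0 = e^(−0.05)·[0.5671·17.2585 + 0.4329·0.0000] = 9.3101

9.31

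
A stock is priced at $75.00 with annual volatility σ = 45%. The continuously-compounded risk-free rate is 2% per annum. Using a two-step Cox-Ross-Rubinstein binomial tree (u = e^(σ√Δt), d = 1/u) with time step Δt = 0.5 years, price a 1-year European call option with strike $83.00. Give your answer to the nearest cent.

CRR parameters: u = e^(σ√Δt) = e^(0.45·√0.5) = 1.3746, d = 1/u = 0.7275
Per-period rate: rΔt = 0.02·0.5 = 0.01, so R = e^0.01 = 1.0101
Risk-neutral probability p = (e^0.01 − 0.7275)/(1.3746 − 0.7275) = 0.2826/0.6472 = 0.4366
Terminal stock prices: S_uu = 141.7, S_ud = 75, S_dd = 39.69
Terminal payoffs (S − K): max(58.72, 0) = 58.72, max(-8, 0) = 0, max(-43.31, 0) = 0
Node u (S = 103.1): V_u = e^(−0.01)·[0.4366·58.7244 + 0.5634·0.0000] = 25.3865
Node d (S = 54.56): V_d = e^(−0.01)·[0.4366·0.0000 + 0.5634·0.0000] = 0.0000
Node 0 (S = 75): V_0 = e^(−0.01)·[0.4366·25.3865 + 0.5634·0.0000] = 10.9746

$10.97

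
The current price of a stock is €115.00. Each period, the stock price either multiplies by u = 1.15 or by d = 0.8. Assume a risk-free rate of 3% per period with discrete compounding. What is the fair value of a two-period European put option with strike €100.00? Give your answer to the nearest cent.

€2.93

Risk-neutral probability p = (1 + 0.03 − 0.8)/(1.15 − 0.8) = 0.2300/0.3500 = 0.6571
Terminal stock prices: S_uu = 152.1, S_ud = 105.8, S_dd = 73.6
Terminal payoffs (K − S): max(-52.09, 0) = 0, max(-5.8, 0) = 0, max(26.4, 0) = 26.4
Node u (S = 132.2): V_u = 1/1.03·[0.6571·0.0000 + 0.3429·0.0000] = 0.0000
Node d (S = 92): V_d = 1/1.03·[0.6571·0.0000 + 0.3429·26.4000] = 8.7878
Node 0 (S = 115): V_0 = 1/1.03·[0.6571·0.0000 + 0.3429·8.7878] = 2.9252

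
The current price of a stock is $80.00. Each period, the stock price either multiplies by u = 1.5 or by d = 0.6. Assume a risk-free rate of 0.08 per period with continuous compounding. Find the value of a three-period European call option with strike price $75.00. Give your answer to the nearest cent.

$34.15

Risk-neutral probability p = (e^0.08 − 0.6)/(1.5 − 0.6) = 0.4833/0.9000 = 0.5370
Terminal stock prices: S_uuu = 270, S_uud = 108, S_udd = 43.2, S_ddd = 17.28
Terminal payoffs (S − K): max(195, 0) = 195, max(33, 0) = 33, max(-31.8, 0) = 0, max(-57.72, 0) = 0
Node uu (S = 180): V_uu = e^(−0.08)·[0.5370·195.0000 + 0.4630·33.0000] = 110.7663
Node ud (S = 72): V_ud = e^(−0.08)·[0.5370·33.0000 + 0.4630·0.0000] = 16.3581
Node dd (S = 28.8): V_dd = e^(−0.08)·[0.5370·0.0000 + 0.4630·0.0000] = 0.0000
Node u (S = 120): V_u = e^(−0.08)·[0.5370·110.7663 + 0.4630·16.3581] = 61.8986
Node d (S = 48): V_d = e^(−0.08)·[0.5370·16.3581 + 0.4630·0.0000] = 8.1087
Node 0 (S = 80): V_0 = e^(−0.08)·[0.5370·61.8986 + 0.4630·8.1087] = 34.1489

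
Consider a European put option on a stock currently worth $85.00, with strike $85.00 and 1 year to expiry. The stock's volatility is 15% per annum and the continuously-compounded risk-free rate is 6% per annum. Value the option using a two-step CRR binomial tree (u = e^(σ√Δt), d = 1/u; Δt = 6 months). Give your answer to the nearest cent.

CRR parameters: u = e^(σ√Δt) = e^(0.15·√0.5) = 1.1119, d = 1/u = 0.8994
Per-period rate: rΔt = 0.06·0.5 = 0.03, so R = e^0.03 = 1.0305
Risk-neutral probability p = (e^0.03 − 0.8994)/(1.1119 − 0.8994) = 0.1311/0.2125 = 0.6168
Terminal stock prices: S_uu = 105.1, S_ud = 85, S_dd = 68.75
Terminal payoffs (K − S): max(-20.09, 0) = 0, max(0, 0) = 0, max(16.25, 0) = 16.25
Node u (S = 94.51): V_u = e^(−0.03)·[0.6168·0.0000 + 0.3832·0.0000] = 0.0000
Node d (S = 76.45): V_d = e^(−0.03)·[0.6168·0.0000 + 0.3832·16.2471] = 6.0418
Node 0 (S = 85): V_0 = e^(−0.03)·[0.6168·0.0000 + 0.3832·6.0418] = 2.2468

$2.25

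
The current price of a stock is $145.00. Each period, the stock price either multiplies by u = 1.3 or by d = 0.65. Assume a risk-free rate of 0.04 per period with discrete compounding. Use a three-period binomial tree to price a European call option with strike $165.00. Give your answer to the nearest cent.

$29.49

Risk-neutral probability p = (1 + 0.04 − 0.65)/(1.3 − 0.65) = 0.3900/0.6500 = 0.6000
Terminal stock prices: S_uuu = 318.6, S_uud = 159.3, S_udd = 79.64, S_ddd = 39.82
Terminal payoffs (S − K): max(153.6, 0) = 153.6, max(-5.718, 0) = 0, max(-85.36, 0) = 0, max(-125.2, 0) = 0
Node uu (S = 245.1): V_uu = 1/1.04·[0.6000·153.5650 + 0.4000·0.0000] = 88.5952
Node ud (S = 122.5): V_ud = 1/1.04·[0.6000·0.0000 + 0.4000·0.0000] = 0.0000
Node dd (S = 61.26): V_dd = 1/1.04·[0.6000·0.0000 + 0.4000·0.0000] = 0.0000
Node u (S = 188.5): V_u = 1/1.04·[0.6000·88.5952 + 0.4000·0.0000] = 51.1126
Node d (S = 94.25): V_d = 1/1.04·[0.6000·0.0000 + 0.4000·0.0000] = 0.0000
Node 0 (S = 145): V_0 = 1/1.04·[0.6000·51.1126 + 0.4000·0.0000] = 29.4880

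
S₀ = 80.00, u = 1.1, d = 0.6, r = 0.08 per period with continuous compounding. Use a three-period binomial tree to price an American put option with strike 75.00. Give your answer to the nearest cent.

Risk-neutral probability p = (e^0.08 − 0.6)/(1.1 − 0.6) = 0.4833/0.5000 = 0.9666
Terminal stock prices: S_uuu = 106.5, S_uud = 58.08, S_udd = 31.68, S_ddd = 17.28
Terminal payoffs (K − S): max(-31.48, 0) = 0, max(16.92, 0) = 16.92, max(43.32, 0) = 43.32, max(57.72, 0) = 57.72
Node uu (S = 96.8): continuation = e^(−0.08)·[0.9666·0.0000 + 0.0334·16.9200] = 0.5221; exercise value = 0.0000 ≤ continuation, so V_uu = 0.5221
Node ud (S = 52.8): continuation = e^(−0.08)·[0.9666·16.9200 + 0.0334·43.3200] = 16.4337; exercise value = 22.2000 > continuation, so V_ud = 22.2000 (exercise)
Node dd (S = 28.8): continuation = e^(−0.08)·[0.9666·43.3200 + 0.0334·57.7200] = 40.4337; exercise value = 46.2000 > continuation, so V_dd = 46.2000 (exercise)
Node u (S = 88): continuation = e^(−0.08)·[0.9666·0.5221 + 0.0334·22.2000] = 1.1508; exercise value = 0.0000 ≤ continuation, so V_u = 1.1508
Node d (S = 48): continuation = e^(−0.08)·[0.9666·22.2000 + 0.0334·46.2000] = 21.2337; exercise value = 27.0000 > continuation, so V_d = 27.0000 (exercise)
Node 0 (S = 80): continuation = e^(−0.08)·[0.9666·1.1508 + 0.0334·27.0000] = 1.8600; exercise value = 0.0000 ≤ continuation, so V_0 = 1.8600

1.86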